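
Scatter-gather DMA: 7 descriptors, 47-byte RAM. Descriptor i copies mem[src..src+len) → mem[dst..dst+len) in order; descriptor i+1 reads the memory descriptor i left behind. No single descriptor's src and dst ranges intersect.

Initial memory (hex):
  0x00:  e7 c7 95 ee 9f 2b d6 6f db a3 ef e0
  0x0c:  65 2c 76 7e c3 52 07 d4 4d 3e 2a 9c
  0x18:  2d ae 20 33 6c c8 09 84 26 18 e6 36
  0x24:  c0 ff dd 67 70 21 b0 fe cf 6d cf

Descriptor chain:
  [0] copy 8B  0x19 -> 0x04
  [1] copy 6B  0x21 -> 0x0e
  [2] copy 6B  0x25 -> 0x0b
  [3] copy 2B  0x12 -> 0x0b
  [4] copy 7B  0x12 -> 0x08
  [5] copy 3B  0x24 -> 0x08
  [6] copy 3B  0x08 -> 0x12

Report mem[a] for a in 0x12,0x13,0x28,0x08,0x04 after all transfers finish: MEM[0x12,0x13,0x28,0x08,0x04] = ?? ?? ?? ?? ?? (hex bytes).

MEM[0x12,0x13,0x28,0x08,0x04] = c0 ff 70 c0 ae

  after D0: wrote 8B at 0x04 = ae20336cc8098426
  after D1: wrote 6B at 0x0e = 18e636c0ffdd
  after D2: wrote 6B at 0x0b = ffdd677021b0
  after D3: wrote 2B at 0x0b = ffdd
  after D4: wrote 7B at 0x08 = ffdd4d3e2a9c2d
  after D5: wrote 3B at 0x08 = c0ffdd
  after D6: wrote 3B at 0x12 = c0ffdd
query mem[0x12]=0xc0, mem[0x13]=0xff, mem[0x28]=0x70, mem[0x08]=0xc0, mem[0x04]=0xae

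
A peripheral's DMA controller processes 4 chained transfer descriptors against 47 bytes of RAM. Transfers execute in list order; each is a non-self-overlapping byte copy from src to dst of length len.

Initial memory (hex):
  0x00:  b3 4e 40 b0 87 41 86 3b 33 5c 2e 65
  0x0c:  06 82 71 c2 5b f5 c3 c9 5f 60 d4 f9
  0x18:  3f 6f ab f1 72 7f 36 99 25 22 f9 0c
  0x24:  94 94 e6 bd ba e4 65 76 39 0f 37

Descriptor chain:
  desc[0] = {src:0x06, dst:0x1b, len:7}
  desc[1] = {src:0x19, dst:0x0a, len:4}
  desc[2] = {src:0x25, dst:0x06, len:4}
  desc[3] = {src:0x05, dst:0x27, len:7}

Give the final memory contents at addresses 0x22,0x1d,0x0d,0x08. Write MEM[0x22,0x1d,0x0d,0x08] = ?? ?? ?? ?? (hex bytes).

[0] 0x06->0x1b len=7 : 86 3b 33 5c 2e 65 06
[1] 0x19->0x0a len=4 : 6f ab 86 3b
[2] 0x25->0x06 len=4 : 94 e6 bd ba
[3] 0x05->0x27 len=7 : 41 94 e6 bd ba 6f ab
query mem[0x22]=0xf9, mem[0x1d]=0x33, mem[0x0d]=0x3b, mem[0x08]=0xbd

MEM[0x22,0x1d,0x0d,0x08] = f9 33 3b bd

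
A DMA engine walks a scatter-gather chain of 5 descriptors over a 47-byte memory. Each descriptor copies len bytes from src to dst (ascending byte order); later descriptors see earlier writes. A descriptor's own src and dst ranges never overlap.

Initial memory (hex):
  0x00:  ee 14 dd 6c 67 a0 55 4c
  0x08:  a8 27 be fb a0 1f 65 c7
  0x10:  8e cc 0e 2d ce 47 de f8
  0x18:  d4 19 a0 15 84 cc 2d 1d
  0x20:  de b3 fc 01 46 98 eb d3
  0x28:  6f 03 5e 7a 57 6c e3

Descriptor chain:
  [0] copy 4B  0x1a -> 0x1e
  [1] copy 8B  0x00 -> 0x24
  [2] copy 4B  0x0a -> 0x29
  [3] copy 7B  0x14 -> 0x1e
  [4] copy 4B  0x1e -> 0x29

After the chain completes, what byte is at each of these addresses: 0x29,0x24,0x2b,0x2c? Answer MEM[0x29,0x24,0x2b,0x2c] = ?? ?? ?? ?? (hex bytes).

#0 dst[0x1e+4] := {0xa0,0x15,0x84,0xcc}
#1 dst[0x24+8] := {0xee,0x14,0xdd,0x6c,0x67,0xa0,0x55,0x4c}
#2 dst[0x29+4] := {0xbe,0xfb,0xa0,0x1f}
#3 dst[0x1e+7] := {0xce,0x47,0xde,0xf8,0xd4,0x19,0xa0}
#4 dst[0x29+4] := {0xce,0x47,0xde,0xf8}
query mem[0x29]=0xce, mem[0x24]=0xa0, mem[0x2b]=0xde, mem[0x2c]=0xf8

MEM[0x29,0x24,0x2b,0x2c] = ce a0 de f8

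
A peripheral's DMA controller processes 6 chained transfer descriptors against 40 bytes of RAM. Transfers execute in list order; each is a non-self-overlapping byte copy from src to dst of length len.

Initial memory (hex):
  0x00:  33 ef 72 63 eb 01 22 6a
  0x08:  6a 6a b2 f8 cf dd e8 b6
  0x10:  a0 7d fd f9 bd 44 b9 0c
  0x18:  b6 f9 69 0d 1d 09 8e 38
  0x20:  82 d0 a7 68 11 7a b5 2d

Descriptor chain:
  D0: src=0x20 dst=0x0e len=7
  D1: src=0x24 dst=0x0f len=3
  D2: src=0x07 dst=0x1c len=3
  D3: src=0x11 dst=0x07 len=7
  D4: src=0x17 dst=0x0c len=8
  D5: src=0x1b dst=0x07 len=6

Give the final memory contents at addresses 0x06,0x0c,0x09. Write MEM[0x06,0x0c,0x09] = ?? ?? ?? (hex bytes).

MEM[0x06,0x0c,0x09] = 22 82 6a

[0] 0x20->0x0e len=7 : 82 d0 a7 68 11 7a b5
[1] 0x24->0x0f len=3 : 11 7a b5
[2] 0x07->0x1c len=3 : 6a 6a 6a
[3] 0x11->0x07 len=7 : b5 11 7a b5 44 b9 0c
[4] 0x17->0x0c len=8 : 0c b6 f9 69 0d 6a 6a 6a
[5] 0x1b->0x07 len=6 : 0d 6a 6a 6a 38 82
query mem[0x06]=0x22, mem[0x0c]=0x82, mem[0x09]=0x6a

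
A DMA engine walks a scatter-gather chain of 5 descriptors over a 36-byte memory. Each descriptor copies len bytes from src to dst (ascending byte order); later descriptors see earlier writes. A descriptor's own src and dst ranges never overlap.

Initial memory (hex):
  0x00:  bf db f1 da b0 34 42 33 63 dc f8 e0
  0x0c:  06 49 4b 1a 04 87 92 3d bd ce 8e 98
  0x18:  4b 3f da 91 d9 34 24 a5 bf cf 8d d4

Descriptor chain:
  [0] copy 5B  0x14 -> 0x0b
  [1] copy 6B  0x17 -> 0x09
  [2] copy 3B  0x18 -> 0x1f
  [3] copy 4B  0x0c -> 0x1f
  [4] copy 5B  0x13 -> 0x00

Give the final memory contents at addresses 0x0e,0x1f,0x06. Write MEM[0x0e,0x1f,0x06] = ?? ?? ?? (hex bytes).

  after D0: wrote 5B at 0x0b = bdce8e984b
  after D1: wrote 6B at 0x09 = 984b3fda91d9
  after D2: wrote 3B at 0x1f = 4b3fda
  after D3: wrote 4B at 0x1f = da91d94b
  after D4: wrote 5B at 0x00 = 3dbdce8e98
query mem[0x0e]=0xd9, mem[0x1f]=0xda, mem[0x06]=0x42

MEM[0x0e,0x1f,0x06] = d9 da 42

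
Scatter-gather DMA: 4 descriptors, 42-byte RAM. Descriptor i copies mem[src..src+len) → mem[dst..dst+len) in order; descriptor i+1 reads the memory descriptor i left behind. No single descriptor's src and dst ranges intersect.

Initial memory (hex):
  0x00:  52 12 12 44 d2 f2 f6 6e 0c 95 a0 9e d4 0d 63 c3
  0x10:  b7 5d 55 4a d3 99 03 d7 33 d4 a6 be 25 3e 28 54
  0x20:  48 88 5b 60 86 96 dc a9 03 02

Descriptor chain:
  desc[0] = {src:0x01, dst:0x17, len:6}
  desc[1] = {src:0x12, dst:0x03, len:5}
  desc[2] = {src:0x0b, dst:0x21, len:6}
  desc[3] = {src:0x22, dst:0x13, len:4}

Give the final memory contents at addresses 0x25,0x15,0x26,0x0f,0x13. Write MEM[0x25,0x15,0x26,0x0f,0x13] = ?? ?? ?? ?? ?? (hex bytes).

MEM[0x25,0x15,0x26,0x0f,0x13] = c3 63 b7 c3 d4

#0 dst[0x17+6] := {0x12,0x12,0x44,0xd2,0xf2,0xf6}
#1 dst[0x03+5] := {0x55,0x4a,0xd3,0x99,0x03}
#2 dst[0x21+6] := {0x9e,0xd4,0x0d,0x63,0xc3,0xb7}
#3 dst[0x13+4] := {0xd4,0x0d,0x63,0xc3}
query mem[0x25]=0xc3, mem[0x15]=0x63, mem[0x26]=0xb7, mem[0x0f]=0xc3, mem[0x13]=0xd4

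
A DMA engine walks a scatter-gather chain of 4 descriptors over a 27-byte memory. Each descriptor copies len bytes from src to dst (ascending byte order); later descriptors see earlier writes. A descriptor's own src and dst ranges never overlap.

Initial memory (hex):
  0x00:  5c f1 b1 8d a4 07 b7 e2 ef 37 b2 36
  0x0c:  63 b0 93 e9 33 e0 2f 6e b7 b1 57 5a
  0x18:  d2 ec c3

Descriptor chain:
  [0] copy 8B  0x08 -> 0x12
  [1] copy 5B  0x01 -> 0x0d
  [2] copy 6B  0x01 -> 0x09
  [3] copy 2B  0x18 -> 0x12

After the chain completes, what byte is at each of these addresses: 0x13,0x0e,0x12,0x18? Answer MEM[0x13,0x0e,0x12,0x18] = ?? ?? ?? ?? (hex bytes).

MEM[0x13,0x0e,0x12,0x18] = e9 b7 93 93

D0: mem[0x12..0x19] <- [ef 37 b2 36 63 b0 93 e9]
D1: mem[0x0d..0x11] <- [f1 b1 8d a4 07]
D2: mem[0x09..0x0e] <- [f1 b1 8d a4 07 b7]
D3: mem[0x12..0x13] <- [93 e9]
query mem[0x13]=0xe9, mem[0x0e]=0xb7, mem[0x12]=0x93, mem[0x18]=0x93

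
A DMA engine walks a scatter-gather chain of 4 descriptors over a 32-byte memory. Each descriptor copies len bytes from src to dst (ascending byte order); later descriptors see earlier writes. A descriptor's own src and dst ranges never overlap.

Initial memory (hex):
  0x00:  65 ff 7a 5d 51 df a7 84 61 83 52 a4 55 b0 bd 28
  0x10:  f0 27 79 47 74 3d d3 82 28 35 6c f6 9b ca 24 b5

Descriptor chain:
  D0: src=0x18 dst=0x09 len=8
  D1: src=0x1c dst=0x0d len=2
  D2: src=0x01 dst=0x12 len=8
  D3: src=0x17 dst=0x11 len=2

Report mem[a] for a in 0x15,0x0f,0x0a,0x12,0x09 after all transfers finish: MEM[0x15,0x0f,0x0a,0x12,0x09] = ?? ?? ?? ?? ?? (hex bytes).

MEM[0x15,0x0f,0x0a,0x12,0x09] = 51 24 35 84 28

#0 dst[0x09+8] := {0x28,0x35,0x6c,0xf6,0x9b,0xca,0x24,0xb5}
#1 dst[0x0d+2] := {0x9b,0xca}
#2 dst[0x12+8] := {0xff,0x7a,0x5d,0x51,0xdf,0xa7,0x84,0x61}
#3 dst[0x11+2] := {0xa7,0x84}
query mem[0x15]=0x51, mem[0x0f]=0x24, mem[0x0a]=0x35, mem[0x12]=0x84, mem[0x09]=0x28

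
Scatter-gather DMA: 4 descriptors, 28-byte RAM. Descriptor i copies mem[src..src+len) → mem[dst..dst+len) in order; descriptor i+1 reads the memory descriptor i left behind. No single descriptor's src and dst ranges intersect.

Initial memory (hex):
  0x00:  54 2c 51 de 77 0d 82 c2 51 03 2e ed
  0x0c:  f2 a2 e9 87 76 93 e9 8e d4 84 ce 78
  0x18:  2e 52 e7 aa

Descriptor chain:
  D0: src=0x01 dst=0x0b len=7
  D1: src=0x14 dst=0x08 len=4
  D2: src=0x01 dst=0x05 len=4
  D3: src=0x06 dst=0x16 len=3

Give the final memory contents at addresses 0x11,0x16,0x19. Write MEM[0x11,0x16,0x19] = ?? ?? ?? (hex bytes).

  after D0: wrote 7B at 0x0b = 2c51de770d82c2
  after D1: wrote 4B at 0x08 = d484ce78
  after D2: wrote 4B at 0x05 = 2c51de77
  after D3: wrote 3B at 0x16 = 51de77
query mem[0x11]=0xc2, mem[0x16]=0x51, mem[0x19]=0x52

MEM[0x11,0x16,0x19] = c2 51 52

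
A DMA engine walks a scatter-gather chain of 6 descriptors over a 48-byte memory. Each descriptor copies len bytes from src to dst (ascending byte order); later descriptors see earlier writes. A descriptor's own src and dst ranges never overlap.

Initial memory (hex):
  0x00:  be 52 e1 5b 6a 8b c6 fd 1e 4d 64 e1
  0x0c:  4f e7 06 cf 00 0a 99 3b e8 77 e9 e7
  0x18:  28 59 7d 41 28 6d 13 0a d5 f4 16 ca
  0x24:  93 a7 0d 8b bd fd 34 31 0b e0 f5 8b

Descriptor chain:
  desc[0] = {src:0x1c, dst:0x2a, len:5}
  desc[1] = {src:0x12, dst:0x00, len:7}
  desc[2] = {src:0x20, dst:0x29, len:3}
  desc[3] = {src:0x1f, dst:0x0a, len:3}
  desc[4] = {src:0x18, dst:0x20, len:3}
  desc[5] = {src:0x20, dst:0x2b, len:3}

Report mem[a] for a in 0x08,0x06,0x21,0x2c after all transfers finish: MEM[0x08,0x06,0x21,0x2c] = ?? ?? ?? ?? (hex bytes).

#0 dst[0x2a+5] := {0x28,0x6d,0x13,0x0a,0xd5}
#1 dst[0x00+7] := {0x99,0x3b,0xe8,0x77,0xe9,0xe7,0x28}
#2 dst[0x29+3] := {0xd5,0xf4,0x16}
#3 dst[0x0a+3] := {0x0a,0xd5,0xf4}
#4 dst[0x20+3] := {0x28,0x59,0x7d}
#5 dst[0x2b+3] := {0x28,0x59,0x7d}
query mem[0x08]=0x1e, mem[0x06]=0x28, mem[0x21]=0x59, mem[0x2c]=0x59

MEM[0x08,0x06,0x21,0x2c] = 1e 28 59 59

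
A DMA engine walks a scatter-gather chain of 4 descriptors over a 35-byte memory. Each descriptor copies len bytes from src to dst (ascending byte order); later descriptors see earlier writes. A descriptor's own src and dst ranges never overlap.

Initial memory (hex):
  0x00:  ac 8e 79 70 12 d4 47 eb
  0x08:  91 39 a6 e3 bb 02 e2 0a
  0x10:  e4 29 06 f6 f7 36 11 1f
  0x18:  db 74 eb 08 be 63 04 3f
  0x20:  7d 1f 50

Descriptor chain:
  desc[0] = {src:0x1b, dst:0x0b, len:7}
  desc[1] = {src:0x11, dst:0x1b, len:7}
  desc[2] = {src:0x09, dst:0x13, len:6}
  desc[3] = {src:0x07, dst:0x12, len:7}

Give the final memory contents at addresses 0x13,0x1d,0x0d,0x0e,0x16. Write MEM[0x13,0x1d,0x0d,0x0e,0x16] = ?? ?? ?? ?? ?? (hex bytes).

D0: mem[0x0b..0x11] <- [08 be 63 04 3f 7d 1f]
D1: mem[0x1b..0x21] <- [1f 06 f6 f7 36 11 1f]
D2: mem[0x13..0x18] <- [39 a6 08 be 63 04]
D3: mem[0x12..0x18] <- [eb 91 39 a6 08 be 63]
query mem[0x13]=0x91, mem[0x1d]=0xf6, mem[0x0d]=0x63, mem[0x0e]=0x04, mem[0x16]=0x08

MEM[0x13,0x1d,0x0d,0x0e,0x16] = 91 f6 63 04 08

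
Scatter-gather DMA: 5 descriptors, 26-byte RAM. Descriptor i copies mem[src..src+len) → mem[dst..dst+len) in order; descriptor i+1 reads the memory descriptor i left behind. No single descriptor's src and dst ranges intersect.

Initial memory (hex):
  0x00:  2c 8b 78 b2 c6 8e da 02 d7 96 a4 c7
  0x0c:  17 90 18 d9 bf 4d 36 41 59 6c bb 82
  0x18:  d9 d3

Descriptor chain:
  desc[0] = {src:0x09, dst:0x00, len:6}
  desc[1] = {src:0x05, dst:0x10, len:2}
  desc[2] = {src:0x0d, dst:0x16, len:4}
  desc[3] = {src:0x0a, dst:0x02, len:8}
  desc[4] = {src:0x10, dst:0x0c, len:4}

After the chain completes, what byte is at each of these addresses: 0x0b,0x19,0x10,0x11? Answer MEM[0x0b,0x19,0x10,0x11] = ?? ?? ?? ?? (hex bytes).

MEM[0x0b,0x19,0x10,0x11] = c7 18 18 da

#0 dst[0x00+6] := {0x96,0xa4,0xc7,0x17,0x90,0x18}
#1 dst[0x10+2] := {0x18,0xda}
#2 dst[0x16+4] := {0x90,0x18,0xd9,0x18}
#3 dst[0x02+8] := {0xa4,0xc7,0x17,0x90,0x18,0xd9,0x18,0xda}
#4 dst[0x0c+4] := {0x18,0xda,0x36,0x41}
query mem[0x0b]=0xc7, mem[0x19]=0x18, mem[0x10]=0x18, mem[0x11]=0xda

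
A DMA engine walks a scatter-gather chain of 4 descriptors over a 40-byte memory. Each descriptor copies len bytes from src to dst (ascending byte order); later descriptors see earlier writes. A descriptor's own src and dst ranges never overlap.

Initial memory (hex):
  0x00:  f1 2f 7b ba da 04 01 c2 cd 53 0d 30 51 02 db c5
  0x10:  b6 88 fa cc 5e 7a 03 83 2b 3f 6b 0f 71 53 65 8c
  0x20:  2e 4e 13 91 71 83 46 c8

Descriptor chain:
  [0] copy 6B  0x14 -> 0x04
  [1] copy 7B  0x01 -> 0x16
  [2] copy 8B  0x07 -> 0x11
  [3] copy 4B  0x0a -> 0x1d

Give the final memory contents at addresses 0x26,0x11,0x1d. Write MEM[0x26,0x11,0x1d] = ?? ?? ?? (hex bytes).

MEM[0x26,0x11,0x1d] = 46 83 0d

#0 dst[0x04+6] := {0x5e,0x7a,0x03,0x83,0x2b,0x3f}
#1 dst[0x16+7] := {0x2f,0x7b,0xba,0x5e,0x7a,0x03,0x83}
#2 dst[0x11+8] := {0x83,0x2b,0x3f,0x0d,0x30,0x51,0x02,0xdb}
#3 dst[0x1d+4] := {0x0d,0x30,0x51,0x02}
query mem[0x26]=0x46, mem[0x11]=0x83, mem[0x1d]=0x0d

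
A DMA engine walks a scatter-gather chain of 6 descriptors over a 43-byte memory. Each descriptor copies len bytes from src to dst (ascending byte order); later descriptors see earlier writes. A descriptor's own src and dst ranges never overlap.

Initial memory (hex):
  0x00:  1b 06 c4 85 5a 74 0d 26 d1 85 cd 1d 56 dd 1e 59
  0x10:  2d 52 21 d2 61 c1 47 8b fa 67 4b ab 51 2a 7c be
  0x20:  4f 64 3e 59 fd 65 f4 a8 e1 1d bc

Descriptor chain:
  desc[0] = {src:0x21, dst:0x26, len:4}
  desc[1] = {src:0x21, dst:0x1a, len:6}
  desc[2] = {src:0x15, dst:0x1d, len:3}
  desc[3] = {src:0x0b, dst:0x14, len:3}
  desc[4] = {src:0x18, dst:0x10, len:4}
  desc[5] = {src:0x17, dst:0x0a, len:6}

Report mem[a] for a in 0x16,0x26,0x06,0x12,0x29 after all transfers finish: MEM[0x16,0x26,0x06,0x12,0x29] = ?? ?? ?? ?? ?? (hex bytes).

[0] 0x21->0x26 len=4 : 64 3e 59 fd
[1] 0x21->0x1a len=6 : 64 3e 59 fd 65 64
[2] 0x15->0x1d len=3 : c1 47 8b
[3] 0x0b->0x14 len=3 : 1d 56 dd
[4] 0x18->0x10 len=4 : fa 67 64 3e
[5] 0x17->0x0a len=6 : 8b fa 67 64 3e 59
query mem[0x16]=0xdd, mem[0x26]=0x64, mem[0x06]=0x0d, mem[0x12]=0x64, mem[0x29]=0xfd

MEM[0x16,0x26,0x06,0x12,0x29] = dd 64 0d 64 fd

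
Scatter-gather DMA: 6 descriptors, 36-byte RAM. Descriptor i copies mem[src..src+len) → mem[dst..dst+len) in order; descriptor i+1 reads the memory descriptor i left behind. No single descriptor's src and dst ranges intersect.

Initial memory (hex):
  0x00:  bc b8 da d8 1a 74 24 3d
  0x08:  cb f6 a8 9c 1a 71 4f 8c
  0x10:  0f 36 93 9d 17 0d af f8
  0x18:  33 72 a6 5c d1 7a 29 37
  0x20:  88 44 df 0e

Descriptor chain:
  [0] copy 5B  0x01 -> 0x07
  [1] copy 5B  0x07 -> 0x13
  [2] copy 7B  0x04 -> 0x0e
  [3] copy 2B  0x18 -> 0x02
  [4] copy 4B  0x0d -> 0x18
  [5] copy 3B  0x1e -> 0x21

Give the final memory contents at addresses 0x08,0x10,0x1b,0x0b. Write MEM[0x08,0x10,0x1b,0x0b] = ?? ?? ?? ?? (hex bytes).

D0: mem[0x07..0x0b] <- [b8 da d8 1a 74]
D1: mem[0x13..0x17] <- [b8 da d8 1a 74]
D2: mem[0x0e..0x14] <- [1a 74 24 b8 da d8 1a]
D3: mem[0x02..0x03] <- [33 72]
D4: mem[0x18..0x1b] <- [71 1a 74 24]
D5: mem[0x21..0x23] <- [29 37 88]
query mem[0x08]=0xda, mem[0x10]=0x24, mem[0x1b]=0x24, mem[0x0b]=0x74

MEM[0x08,0x10,0x1b,0x0b] = da 24 24 74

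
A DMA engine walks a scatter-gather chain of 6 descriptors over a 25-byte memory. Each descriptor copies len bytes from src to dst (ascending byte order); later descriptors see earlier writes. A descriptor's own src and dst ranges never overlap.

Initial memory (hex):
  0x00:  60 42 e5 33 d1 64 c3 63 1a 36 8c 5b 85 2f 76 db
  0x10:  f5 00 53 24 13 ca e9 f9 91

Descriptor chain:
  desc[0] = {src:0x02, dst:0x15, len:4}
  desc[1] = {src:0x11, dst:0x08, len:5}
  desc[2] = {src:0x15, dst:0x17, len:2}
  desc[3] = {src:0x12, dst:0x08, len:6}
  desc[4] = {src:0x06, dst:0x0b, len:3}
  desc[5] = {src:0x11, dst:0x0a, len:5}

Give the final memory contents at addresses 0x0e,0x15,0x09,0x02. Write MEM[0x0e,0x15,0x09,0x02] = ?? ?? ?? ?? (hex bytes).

MEM[0x0e,0x15,0x09,0x02] = e5 e5 24 e5

[0] 0x02->0x15 len=4 : e5 33 d1 64
[1] 0x11->0x08 len=5 : 00 53 24 13 e5
[2] 0x15->0x17 len=2 : e5 33
[3] 0x12->0x08 len=6 : 53 24 13 e5 33 e5
[4] 0x06->0x0b len=3 : c3 63 53
[5] 0x11->0x0a len=5 : 00 53 24 13 e5
query mem[0x0e]=0xe5, mem[0x15]=0xe5, mem[0x09]=0x24, mem[0x02]=0xe5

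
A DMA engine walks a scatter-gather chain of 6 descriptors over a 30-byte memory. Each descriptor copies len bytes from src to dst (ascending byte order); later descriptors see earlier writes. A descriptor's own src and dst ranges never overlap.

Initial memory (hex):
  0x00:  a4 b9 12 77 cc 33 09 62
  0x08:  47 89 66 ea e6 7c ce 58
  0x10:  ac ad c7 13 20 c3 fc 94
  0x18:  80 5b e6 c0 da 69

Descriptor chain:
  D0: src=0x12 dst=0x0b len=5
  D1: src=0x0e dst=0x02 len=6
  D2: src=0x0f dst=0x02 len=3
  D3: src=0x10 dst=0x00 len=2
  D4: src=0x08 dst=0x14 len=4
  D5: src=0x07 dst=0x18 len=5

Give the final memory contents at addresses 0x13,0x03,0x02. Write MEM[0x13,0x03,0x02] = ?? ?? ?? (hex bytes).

MEM[0x13,0x03,0x02] = 13 ac fc

#0 dst[0x0b+5] := {0xc7,0x13,0x20,0xc3,0xfc}
#1 dst[0x02+6] := {0xc3,0xfc,0xac,0xad,0xc7,0x13}
#2 dst[0x02+3] := {0xfc,0xac,0xad}
#3 dst[0x00+2] := {0xac,0xad}
#4 dst[0x14+4] := {0x47,0x89,0x66,0xc7}
#5 dst[0x18+5] := {0x13,0x47,0x89,0x66,0xc7}
query mem[0x13]=0x13, mem[0x03]=0xac, mem[0x02]=0xfc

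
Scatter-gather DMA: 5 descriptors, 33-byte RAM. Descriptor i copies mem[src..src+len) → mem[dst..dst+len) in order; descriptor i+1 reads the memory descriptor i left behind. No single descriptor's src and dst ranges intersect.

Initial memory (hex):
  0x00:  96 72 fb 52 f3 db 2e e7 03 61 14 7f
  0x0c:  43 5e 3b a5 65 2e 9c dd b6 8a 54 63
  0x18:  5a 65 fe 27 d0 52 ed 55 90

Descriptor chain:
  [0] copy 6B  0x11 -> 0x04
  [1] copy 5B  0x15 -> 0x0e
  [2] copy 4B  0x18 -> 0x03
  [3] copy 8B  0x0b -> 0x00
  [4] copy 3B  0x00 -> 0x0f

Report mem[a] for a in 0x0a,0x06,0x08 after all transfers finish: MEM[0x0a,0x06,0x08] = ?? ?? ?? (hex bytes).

[0] 0x11->0x04 len=6 : 2e 9c dd b6 8a 54
[1] 0x15->0x0e len=5 : 8a 54 63 5a 65
[2] 0x18->0x03 len=4 : 5a 65 fe 27
[3] 0x0b->0x00 len=8 : 7f 43 5e 8a 54 63 5a 65
[4] 0x00->0x0f len=3 : 7f 43 5e
query mem[0x0a]=0x14, mem[0x06]=0x5a, mem[0x08]=0x8a

MEM[0x0a,0x06,0x08] = 14 5a 8a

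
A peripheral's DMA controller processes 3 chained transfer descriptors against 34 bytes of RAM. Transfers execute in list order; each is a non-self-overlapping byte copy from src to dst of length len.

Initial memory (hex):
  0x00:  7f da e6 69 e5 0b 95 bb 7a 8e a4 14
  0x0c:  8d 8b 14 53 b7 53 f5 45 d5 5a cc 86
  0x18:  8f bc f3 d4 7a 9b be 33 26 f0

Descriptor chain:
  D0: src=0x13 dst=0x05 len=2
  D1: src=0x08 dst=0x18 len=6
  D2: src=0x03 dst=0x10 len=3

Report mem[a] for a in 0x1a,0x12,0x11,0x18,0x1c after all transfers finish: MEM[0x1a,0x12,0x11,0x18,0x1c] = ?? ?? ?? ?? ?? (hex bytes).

[0] 0x13->0x05 len=2 : 45 d5
[1] 0x08->0x18 len=6 : 7a 8e a4 14 8d 8b
[2] 0x03->0x10 len=3 : 69 e5 45
query mem[0x1a]=0xa4, mem[0x12]=0x45, mem[0x11]=0xe5, mem[0x18]=0x7a, mem[0x1c]=0x8d

MEM[0x1a,0x12,0x11,0x18,0x1c] = a4 45 e5 7a 8d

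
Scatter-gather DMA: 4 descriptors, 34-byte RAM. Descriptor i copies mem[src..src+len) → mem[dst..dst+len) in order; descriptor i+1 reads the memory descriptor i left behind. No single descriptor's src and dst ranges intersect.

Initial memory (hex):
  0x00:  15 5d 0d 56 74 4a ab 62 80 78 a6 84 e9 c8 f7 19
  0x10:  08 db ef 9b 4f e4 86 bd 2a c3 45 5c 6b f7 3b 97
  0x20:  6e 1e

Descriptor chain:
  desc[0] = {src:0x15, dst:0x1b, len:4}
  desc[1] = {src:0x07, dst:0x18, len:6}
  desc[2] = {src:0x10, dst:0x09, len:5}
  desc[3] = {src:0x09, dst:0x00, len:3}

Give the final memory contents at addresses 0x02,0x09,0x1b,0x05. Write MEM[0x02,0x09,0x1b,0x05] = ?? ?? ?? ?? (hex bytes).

[0] 0x15->0x1b len=4 : e4 86 bd 2a
[1] 0x07->0x18 len=6 : 62 80 78 a6 84 e9
[2] 0x10->0x09 len=5 : 08 db ef 9b 4f
[3] 0x09->0x00 len=3 : 08 db ef
query mem[0x02]=0xef, mem[0x09]=0x08, mem[0x1b]=0xa6, mem[0x05]=0x4a

MEM[0x02,0x09,0x1b,0x05] = ef 08 a6 4a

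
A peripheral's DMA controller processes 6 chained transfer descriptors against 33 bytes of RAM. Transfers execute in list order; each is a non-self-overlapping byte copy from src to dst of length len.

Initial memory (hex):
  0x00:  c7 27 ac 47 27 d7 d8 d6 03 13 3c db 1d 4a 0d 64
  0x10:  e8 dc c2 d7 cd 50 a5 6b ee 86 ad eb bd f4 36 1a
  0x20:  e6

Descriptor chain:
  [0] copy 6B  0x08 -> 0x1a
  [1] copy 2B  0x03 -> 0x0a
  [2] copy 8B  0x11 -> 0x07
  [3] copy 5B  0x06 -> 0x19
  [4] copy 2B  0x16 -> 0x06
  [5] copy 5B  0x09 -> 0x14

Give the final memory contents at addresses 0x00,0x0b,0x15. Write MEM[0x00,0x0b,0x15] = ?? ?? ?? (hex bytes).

#0 dst[0x1a+6] := {0x03,0x13,0x3c,0xdb,0x1d,0x4a}
#1 dst[0x0a+2] := {0x47,0x27}
#2 dst[0x07+8] := {0xdc,0xc2,0xd7,0xcd,0x50,0xa5,0x6b,0xee}
#3 dst[0x19+5] := {0xd8,0xdc,0xc2,0xd7,0xcd}
#4 dst[0x06+2] := {0xa5,0x6b}
#5 dst[0x14+5] := {0xd7,0xcd,0x50,0xa5,0x6b}
query mem[0x00]=0xc7, mem[0x0b]=0x50, mem[0x15]=0xcd

MEM[0x00,0x0b,0x15] = c7 50 cd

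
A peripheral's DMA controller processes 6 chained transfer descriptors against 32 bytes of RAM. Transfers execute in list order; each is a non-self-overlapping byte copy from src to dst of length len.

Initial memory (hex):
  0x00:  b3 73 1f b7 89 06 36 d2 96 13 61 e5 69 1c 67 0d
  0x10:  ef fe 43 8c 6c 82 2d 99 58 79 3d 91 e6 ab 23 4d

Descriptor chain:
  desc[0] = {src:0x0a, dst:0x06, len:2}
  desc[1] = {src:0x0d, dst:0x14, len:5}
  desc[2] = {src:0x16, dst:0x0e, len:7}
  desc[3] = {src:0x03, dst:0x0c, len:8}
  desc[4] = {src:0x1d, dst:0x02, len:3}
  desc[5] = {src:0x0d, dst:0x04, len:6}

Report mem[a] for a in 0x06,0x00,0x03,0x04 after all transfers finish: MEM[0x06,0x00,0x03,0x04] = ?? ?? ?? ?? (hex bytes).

#0 dst[0x06+2] := {0x61,0xe5}
#1 dst[0x14+5] := {0x1c,0x67,0x0d,0xef,0xfe}
#2 dst[0x0e+7] := {0x0d,0xef,0xfe,0x79,0x3d,0x91,0xe6}
#3 dst[0x0c+8] := {0xb7,0x89,0x06,0x61,0xe5,0x96,0x13,0x61}
#4 dst[0x02+3] := {0xab,0x23,0x4d}
#5 dst[0x04+6] := {0x89,0x06,0x61,0xe5,0x96,0x13}
query mem[0x06]=0x61, mem[0x00]=0xb3, mem[0x03]=0x23, mem[0x04]=0x89

MEM[0x06,0x00,0x03,0x04] = 61 b3 23 89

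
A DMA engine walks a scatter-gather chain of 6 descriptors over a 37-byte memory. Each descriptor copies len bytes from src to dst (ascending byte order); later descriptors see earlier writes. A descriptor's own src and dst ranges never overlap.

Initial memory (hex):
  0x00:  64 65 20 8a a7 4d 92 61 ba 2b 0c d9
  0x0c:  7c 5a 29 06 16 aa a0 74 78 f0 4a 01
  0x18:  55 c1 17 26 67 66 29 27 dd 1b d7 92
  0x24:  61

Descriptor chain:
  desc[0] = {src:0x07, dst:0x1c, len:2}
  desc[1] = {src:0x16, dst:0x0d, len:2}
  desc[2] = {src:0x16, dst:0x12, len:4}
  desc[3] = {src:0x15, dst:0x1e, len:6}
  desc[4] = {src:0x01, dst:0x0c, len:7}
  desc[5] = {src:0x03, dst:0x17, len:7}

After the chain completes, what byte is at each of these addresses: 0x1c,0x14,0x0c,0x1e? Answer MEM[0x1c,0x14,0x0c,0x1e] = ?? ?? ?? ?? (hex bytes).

#0 dst[0x1c+2] := {0x61,0xba}
#1 dst[0x0d+2] := {0x4a,0x01}
#2 dst[0x12+4] := {0x4a,0x01,0x55,0xc1}
#3 dst[0x1e+6] := {0xc1,0x4a,0x01,0x55,0xc1,0x17}
#4 dst[0x0c+7] := {0x65,0x20,0x8a,0xa7,0x4d,0x92,0x61}
#5 dst[0x17+7] := {0x8a,0xa7,0x4d,0x92,0x61,0xba,0x2b}
query mem[0x1c]=0xba, mem[0x14]=0x55, mem[0x0c]=0x65, mem[0x1e]=0xc1

MEM[0x1c,0x14,0x0c,0x1e] = ba 55 65 c1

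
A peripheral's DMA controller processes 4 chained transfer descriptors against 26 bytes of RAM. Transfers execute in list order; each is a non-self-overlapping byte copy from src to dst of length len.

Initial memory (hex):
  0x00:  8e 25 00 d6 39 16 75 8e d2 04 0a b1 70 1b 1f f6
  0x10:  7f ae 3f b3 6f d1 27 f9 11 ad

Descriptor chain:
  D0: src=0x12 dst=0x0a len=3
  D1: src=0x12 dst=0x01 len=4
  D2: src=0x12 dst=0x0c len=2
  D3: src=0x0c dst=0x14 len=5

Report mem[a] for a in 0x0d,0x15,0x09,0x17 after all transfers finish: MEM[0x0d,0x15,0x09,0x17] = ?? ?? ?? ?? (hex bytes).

MEM[0x0d,0x15,0x09,0x17] = b3 b3 04 f6

#0 dst[0x0a+3] := {0x3f,0xb3,0x6f}
#1 dst[0x01+4] := {0x3f,0xb3,0x6f,0xd1}
#2 dst[0x0c+2] := {0x3f,0xb3}
#3 dst[0x14+5] := {0x3f,0xb3,0x1f,0xf6,0x7f}
query mem[0x0d]=0xb3, mem[0x15]=0xb3, mem[0x09]=0x04, mem[0x17]=0xf6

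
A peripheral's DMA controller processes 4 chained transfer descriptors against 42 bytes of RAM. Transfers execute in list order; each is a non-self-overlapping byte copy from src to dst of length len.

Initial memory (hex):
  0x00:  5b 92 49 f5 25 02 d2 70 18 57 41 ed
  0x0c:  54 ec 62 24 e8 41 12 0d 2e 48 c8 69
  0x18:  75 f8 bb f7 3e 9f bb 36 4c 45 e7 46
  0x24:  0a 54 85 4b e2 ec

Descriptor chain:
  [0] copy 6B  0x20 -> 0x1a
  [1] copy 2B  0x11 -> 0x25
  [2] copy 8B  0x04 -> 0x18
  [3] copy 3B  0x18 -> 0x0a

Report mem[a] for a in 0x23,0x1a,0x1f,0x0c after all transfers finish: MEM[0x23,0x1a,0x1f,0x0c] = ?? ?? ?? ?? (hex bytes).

MEM[0x23,0x1a,0x1f,0x0c] = 46 d2 ed d2

#0 dst[0x1a+6] := {0x4c,0x45,0xe7,0x46,0x0a,0x54}
#1 dst[0x25+2] := {0x41,0x12}
#2 dst[0x18+8] := {0x25,0x02,0xd2,0x70,0x18,0x57,0x41,0xed}
#3 dst[0x0a+3] := {0x25,0x02,0xd2}
query mem[0x23]=0x46, mem[0x1a]=0xd2, mem[0x1f]=0xed, mem[0x0c]=0xd2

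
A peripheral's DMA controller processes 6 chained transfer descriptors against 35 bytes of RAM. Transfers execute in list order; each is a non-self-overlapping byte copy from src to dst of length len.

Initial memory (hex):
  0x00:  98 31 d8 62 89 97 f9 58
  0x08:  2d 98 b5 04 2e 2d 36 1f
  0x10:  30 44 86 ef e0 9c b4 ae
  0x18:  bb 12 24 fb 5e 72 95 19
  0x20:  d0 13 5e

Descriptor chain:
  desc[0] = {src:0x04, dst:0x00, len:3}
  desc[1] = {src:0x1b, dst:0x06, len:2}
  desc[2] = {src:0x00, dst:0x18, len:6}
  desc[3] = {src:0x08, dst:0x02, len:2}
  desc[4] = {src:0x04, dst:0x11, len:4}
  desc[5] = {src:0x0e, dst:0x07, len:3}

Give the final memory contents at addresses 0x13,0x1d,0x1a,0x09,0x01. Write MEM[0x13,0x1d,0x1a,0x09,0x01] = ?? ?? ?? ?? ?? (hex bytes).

MEM[0x13,0x1d,0x1a,0x09,0x01] = fb 97 f9 30 97

  after D0: wrote 3B at 0x00 = 8997f9
  after D1: wrote 2B at 0x06 = fb5e
  after D2: wrote 6B at 0x18 = 8997f9628997
  after D3: wrote 2B at 0x02 = 2d98
  after D4: wrote 4B at 0x11 = 8997fb5e
  after D5: wrote 3B at 0x07 = 361f30
query mem[0x13]=0xfb, mem[0x1d]=0x97, mem[0x1a]=0xf9, mem[0x09]=0x30, mem[0x01]=0x97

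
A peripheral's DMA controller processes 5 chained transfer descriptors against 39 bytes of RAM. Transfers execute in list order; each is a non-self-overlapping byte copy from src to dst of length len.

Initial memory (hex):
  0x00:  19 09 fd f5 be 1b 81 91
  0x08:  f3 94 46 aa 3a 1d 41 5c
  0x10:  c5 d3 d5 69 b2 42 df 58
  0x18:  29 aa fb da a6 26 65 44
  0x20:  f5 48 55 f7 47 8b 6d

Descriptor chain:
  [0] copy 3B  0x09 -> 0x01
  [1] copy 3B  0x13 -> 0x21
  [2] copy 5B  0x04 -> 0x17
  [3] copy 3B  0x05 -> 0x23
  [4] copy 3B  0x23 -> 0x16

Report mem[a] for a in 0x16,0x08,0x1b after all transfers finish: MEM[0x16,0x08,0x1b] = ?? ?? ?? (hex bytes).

MEM[0x16,0x08,0x1b] = 1b f3 f3

D0: mem[0x01..0x03] <- [94 46 aa]
D1: mem[0x21..0x23] <- [69 b2 42]
D2: mem[0x17..0x1b] <- [be 1b 81 91 f3]
D3: mem[0x23..0x25] <- [1b 81 91]
D4: mem[0x16..0x18] <- [1b 81 91]
query mem[0x16]=0x1b, mem[0x08]=0xf3, mem[0x1b]=0xf3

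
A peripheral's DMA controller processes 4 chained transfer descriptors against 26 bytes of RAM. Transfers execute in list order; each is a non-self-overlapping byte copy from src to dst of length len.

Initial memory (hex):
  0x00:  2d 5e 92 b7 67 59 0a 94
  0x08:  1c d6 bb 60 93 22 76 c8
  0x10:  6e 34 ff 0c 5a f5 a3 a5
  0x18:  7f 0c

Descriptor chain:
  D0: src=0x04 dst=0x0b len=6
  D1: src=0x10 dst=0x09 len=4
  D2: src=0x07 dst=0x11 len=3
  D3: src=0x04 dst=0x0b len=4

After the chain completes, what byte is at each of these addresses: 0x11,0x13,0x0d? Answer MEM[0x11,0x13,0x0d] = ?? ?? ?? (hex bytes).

  after D0: wrote 6B at 0x0b = 67590a941cd6
  after D1: wrote 4B at 0x09 = d634ff0c
  after D2: wrote 3B at 0x11 = 941cd6
  after D3: wrote 4B at 0x0b = 67590a94
query mem[0x11]=0x94, mem[0x13]=0xd6, mem[0x0d]=0x0a

MEM[0x11,0x13,0x0d] = 94 d6 0a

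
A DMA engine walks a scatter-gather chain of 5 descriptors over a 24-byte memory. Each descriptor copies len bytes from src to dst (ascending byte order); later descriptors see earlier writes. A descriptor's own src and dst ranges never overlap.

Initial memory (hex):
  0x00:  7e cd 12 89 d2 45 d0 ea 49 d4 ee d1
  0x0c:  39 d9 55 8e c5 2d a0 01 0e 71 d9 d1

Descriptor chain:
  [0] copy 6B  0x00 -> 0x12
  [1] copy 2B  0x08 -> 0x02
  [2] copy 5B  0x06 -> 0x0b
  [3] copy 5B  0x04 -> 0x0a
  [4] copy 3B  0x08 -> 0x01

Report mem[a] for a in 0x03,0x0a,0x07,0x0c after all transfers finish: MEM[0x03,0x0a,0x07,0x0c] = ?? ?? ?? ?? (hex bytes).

MEM[0x03,0x0a,0x07,0x0c] = d2 d2 ea d0

#0 dst[0x12+6] := {0x7e,0xcd,0x12,0x89,0xd2,0x45}
#1 dst[0x02+2] := {0x49,0xd4}
#2 dst[0x0b+5] := {0xd0,0xea,0x49,0xd4,0xee}
#3 dst[0x0a+5] := {0xd2,0x45,0xd0,0xea,0x49}
#4 dst[0x01+3] := {0x49,0xd4,0xd2}
query mem[0x03]=0xd2, mem[0x0a]=0xd2, mem[0x07]=0xea, mem[0x0c]=0xd0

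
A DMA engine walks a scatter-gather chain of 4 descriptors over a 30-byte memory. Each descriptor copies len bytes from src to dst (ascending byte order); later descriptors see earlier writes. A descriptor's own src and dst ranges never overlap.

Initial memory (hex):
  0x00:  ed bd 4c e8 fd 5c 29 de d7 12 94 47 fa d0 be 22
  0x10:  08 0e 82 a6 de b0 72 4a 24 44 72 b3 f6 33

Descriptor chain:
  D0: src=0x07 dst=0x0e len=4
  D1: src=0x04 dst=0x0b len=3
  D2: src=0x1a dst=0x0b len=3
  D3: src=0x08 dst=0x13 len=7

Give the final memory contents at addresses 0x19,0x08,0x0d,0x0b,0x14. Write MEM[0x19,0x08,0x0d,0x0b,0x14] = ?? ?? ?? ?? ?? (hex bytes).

D0: mem[0x0e..0x11] <- [de d7 12 94]
D1: mem[0x0b..0x0d] <- [fd 5c 29]
D2: mem[0x0b..0x0d] <- [72 b3 f6]
D3: mem[0x13..0x19] <- [d7 12 94 72 b3 f6 de]
query mem[0x19]=0xde, mem[0x08]=0xd7, mem[0x0d]=0xf6, mem[0x0b]=0x72, mem[0x14]=0x12

MEM[0x19,0x08,0x0d,0x0b,0x14] = de d7 f6 72 12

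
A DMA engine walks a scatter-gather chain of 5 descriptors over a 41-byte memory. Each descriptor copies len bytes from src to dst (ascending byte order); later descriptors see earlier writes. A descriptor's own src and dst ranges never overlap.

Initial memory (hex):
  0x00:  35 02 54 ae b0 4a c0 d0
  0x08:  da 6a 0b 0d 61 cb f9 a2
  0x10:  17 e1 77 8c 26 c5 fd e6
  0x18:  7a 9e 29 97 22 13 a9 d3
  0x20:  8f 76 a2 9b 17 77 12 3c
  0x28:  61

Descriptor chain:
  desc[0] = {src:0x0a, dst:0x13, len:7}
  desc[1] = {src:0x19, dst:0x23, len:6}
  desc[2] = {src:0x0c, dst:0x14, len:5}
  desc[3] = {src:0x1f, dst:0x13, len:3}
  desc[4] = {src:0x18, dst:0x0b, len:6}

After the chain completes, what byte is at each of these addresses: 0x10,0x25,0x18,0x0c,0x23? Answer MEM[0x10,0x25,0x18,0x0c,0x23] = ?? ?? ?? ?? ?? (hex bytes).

MEM[0x10,0x25,0x18,0x0c,0x23] = 13 97 17 17 17

#0 dst[0x13+7] := {0x0b,0x0d,0x61,0xcb,0xf9,0xa2,0x17}
#1 dst[0x23+6] := {0x17,0x29,0x97,0x22,0x13,0xa9}
#2 dst[0x14+5] := {0x61,0xcb,0xf9,0xa2,0x17}
#3 dst[0x13+3] := {0xd3,0x8f,0x76}
#4 dst[0x0b+6] := {0x17,0x17,0x29,0x97,0x22,0x13}
query mem[0x10]=0x13, mem[0x25]=0x97, mem[0x18]=0x17, mem[0x0c]=0x17, mem[0x23]=0x17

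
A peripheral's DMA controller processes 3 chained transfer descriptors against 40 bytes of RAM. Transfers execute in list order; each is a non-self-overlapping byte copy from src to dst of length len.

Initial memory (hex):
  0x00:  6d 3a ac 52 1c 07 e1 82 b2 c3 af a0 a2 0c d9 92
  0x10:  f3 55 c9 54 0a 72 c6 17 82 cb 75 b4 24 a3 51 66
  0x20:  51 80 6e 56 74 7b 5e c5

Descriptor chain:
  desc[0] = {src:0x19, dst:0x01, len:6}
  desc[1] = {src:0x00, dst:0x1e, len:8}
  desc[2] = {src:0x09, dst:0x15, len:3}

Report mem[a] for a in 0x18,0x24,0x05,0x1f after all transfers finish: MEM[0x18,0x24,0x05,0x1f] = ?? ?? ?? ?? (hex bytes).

MEM[0x18,0x24,0x05,0x1f] = 82 51 a3 cb

#0 dst[0x01+6] := {0xcb,0x75,0xb4,0x24,0xa3,0x51}
#1 dst[0x1e+8] := {0x6d,0xcb,0x75,0xb4,0x24,0xa3,0x51,0x82}
#2 dst[0x15+3] := {0xc3,0xaf,0xa0}
query mem[0x18]=0x82, mem[0x24]=0x51, mem[0x05]=0xa3, mem[0x1f]=0xcb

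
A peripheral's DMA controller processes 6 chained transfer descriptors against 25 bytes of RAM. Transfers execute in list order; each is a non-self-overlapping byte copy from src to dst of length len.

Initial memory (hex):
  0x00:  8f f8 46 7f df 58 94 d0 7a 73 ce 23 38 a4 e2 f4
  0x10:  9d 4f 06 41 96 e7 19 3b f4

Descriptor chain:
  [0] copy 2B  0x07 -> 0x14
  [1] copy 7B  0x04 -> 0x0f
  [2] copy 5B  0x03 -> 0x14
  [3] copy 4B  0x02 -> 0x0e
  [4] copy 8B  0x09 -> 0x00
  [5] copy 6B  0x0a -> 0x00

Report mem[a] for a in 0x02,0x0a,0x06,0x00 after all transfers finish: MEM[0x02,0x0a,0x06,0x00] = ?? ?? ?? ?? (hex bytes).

[0] 0x07->0x14 len=2 : d0 7a
[1] 0x04->0x0f len=7 : df 58 94 d0 7a 73 ce
[2] 0x03->0x14 len=5 : 7f df 58 94 d0
[3] 0x02->0x0e len=4 : 46 7f df 58
[4] 0x09->0x00 len=8 : 73 ce 23 38 a4 46 7f df
[5] 0x0a->0x00 len=6 : ce 23 38 a4 46 7f
query mem[0x02]=0x38, mem[0x0a]=0xce, mem[0x06]=0x7f, mem[0x00]=0xce

MEM[0x02,0x0a,0x06,0x00] = 38 ce 7f ce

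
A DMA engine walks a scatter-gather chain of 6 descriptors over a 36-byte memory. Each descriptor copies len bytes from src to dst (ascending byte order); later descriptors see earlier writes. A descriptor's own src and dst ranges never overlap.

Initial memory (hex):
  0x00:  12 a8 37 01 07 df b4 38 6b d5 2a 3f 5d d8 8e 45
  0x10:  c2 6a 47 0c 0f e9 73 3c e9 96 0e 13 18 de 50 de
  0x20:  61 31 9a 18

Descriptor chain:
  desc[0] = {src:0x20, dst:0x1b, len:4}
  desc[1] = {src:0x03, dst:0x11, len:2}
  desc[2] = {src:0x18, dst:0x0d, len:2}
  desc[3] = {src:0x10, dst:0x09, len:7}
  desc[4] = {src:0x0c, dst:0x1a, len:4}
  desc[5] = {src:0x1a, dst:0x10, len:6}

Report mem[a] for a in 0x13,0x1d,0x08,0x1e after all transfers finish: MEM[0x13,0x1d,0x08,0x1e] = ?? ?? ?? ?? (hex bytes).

MEM[0x13,0x1d,0x08,0x1e] = 73 73 6b 18

D0: mem[0x1b..0x1e] <- [61 31 9a 18]
D1: mem[0x11..0x12] <- [01 07]
D2: mem[0x0d..0x0e] <- [e9 96]
D3: mem[0x09..0x0f] <- [c2 01 07 0c 0f e9 73]
D4: mem[0x1a..0x1d] <- [0c 0f e9 73]
D5: mem[0x10..0x15] <- [0c 0f e9 73 18 de]
query mem[0x13]=0x73, mem[0x1d]=0x73, mem[0x08]=0x6b, mem[0x1e]=0x18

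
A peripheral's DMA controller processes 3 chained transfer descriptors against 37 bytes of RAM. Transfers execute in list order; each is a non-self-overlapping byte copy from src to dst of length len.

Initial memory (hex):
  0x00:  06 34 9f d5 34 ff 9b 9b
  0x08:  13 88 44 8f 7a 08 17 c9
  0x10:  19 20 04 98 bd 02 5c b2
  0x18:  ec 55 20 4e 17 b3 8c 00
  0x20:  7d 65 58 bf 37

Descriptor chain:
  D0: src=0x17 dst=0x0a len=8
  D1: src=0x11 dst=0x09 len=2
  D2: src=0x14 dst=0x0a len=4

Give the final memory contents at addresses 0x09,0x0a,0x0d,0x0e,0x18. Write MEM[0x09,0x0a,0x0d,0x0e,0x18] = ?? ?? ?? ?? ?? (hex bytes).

MEM[0x09,0x0a,0x0d,0x0e,0x18] = 8c bd b2 4e ec

#0 dst[0x0a+8] := {0xb2,0xec,0x55,0x20,0x4e,0x17,0xb3,0x8c}
#1 dst[0x09+2] := {0x8c,0x04}
#2 dst[0x0a+4] := {0xbd,0x02,0x5c,0xb2}
query mem[0x09]=0x8c, mem[0x0a]=0xbd, mem[0x0d]=0xb2, mem[0x0e]=0x4e, mem[0x18]=0xec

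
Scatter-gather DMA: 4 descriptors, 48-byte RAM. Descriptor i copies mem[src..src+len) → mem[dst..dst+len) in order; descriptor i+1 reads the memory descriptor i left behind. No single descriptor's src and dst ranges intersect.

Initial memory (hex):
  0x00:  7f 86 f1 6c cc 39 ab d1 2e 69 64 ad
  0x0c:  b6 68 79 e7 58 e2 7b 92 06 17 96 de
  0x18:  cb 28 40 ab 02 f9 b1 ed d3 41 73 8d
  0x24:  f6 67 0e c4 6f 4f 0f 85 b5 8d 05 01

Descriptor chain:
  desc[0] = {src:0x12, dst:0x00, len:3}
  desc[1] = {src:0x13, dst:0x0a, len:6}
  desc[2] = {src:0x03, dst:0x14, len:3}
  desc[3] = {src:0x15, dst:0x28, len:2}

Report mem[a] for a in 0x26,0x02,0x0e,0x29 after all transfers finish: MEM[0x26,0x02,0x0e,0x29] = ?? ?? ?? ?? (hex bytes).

MEM[0x26,0x02,0x0e,0x29] = 0e 06 de 39

  after D0: wrote 3B at 0x00 = 7b9206
  after D1: wrote 6B at 0x0a = 92061796decb
  after D2: wrote 3B at 0x14 = 6ccc39
  after D3: wrote 2B at 0x28 = cc39
query mem[0x26]=0x0e, mem[0x02]=0x06, mem[0x0e]=0xde, mem[0x29]=0x39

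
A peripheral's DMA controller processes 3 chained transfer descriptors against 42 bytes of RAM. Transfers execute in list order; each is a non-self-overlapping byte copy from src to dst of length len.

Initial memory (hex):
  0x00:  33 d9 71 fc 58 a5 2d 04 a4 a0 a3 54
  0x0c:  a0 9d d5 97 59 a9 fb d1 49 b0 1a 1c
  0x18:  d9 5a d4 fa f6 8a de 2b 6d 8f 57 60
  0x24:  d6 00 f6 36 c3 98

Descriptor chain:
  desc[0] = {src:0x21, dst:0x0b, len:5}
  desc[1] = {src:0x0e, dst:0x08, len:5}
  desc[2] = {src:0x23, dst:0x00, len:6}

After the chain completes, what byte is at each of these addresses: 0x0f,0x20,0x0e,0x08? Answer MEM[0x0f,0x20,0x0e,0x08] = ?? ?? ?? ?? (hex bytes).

MEM[0x0f,0x20,0x0e,0x08] = 00 6d d6 d6

#0 dst[0x0b+5] := {0x8f,0x57,0x60,0xd6,0x00}
#1 dst[0x08+5] := {0xd6,0x00,0x59,0xa9,0xfb}
#2 dst[0x00+6] := {0x60,0xd6,0x00,0xf6,0x36,0xc3}
query mem[0x0f]=0x00, mem[0x20]=0x6d, mem[0x0e]=0xd6, mem[0x08]=0xd6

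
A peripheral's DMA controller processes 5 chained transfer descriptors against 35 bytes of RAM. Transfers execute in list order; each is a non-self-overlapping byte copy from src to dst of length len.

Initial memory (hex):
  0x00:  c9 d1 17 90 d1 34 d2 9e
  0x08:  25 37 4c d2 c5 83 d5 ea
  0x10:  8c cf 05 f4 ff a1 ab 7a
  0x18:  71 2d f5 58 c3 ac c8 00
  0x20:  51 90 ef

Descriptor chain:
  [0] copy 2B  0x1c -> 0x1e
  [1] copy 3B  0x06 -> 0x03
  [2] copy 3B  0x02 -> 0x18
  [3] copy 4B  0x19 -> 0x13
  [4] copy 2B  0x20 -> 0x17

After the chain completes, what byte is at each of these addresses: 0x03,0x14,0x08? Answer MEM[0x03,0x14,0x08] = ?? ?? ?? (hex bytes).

  after D0: wrote 2B at 0x1e = c3ac
  after D1: wrote 3B at 0x03 = d29e25
  after D2: wrote 3B at 0x18 = 17d29e
  after D3: wrote 4B at 0x13 = d29e58c3
  after D4: wrote 2B at 0x17 = 5190
query mem[0x03]=0xd2, mem[0x14]=0x9e, mem[0x08]=0x25

MEM[0x03,0x14,0x08] = d2 9e 25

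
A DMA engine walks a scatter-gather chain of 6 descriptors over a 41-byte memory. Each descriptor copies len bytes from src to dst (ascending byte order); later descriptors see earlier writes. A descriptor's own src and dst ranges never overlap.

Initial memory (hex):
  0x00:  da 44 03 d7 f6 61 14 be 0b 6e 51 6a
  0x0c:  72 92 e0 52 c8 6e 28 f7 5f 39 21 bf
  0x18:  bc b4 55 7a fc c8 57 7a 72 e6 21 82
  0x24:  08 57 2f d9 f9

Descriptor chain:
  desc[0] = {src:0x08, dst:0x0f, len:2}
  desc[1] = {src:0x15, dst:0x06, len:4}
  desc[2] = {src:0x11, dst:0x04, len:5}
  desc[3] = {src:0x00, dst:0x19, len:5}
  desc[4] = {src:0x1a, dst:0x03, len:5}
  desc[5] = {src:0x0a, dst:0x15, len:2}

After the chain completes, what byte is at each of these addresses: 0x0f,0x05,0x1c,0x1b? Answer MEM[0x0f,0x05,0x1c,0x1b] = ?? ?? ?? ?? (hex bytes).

MEM[0x0f,0x05,0x1c,0x1b] = 0b d7 d7 03

  after D0: wrote 2B at 0x0f = 0b6e
  after D1: wrote 4B at 0x06 = 3921bfbc
  after D2: wrote 5B at 0x04 = 6e28f75f39
  after D3: wrote 5B at 0x19 = da4403d76e
  after D4: wrote 5B at 0x03 = 4403d76e57
  after D5: wrote 2B at 0x15 = 516a
query mem[0x0f]=0x0b, mem[0x05]=0xd7, mem[0x1c]=0xd7, mem[0x1b]=0x03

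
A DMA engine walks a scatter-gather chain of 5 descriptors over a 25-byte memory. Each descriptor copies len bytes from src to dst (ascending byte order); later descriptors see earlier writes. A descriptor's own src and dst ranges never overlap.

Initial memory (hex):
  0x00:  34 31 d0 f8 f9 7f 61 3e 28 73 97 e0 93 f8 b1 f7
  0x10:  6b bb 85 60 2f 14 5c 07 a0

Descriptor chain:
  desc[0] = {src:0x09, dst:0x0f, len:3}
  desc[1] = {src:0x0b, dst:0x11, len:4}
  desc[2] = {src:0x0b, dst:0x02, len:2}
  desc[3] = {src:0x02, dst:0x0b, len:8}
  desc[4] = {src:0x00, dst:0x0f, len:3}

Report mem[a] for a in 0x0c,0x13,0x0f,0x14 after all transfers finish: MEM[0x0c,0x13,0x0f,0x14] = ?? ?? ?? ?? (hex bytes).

#0 dst[0x0f+3] := {0x73,0x97,0xe0}
#1 dst[0x11+4] := {0xe0,0x93,0xf8,0xb1}
#2 dst[0x02+2] := {0xe0,0x93}
#3 dst[0x0b+8] := {0xe0,0x93,0xf9,0x7f,0x61,0x3e,0x28,0x73}
#4 dst[0x0f+3] := {0x34,0x31,0xe0}
query mem[0x0c]=0x93, mem[0x13]=0xf8, mem[0x0f]=0x34, mem[0x14]=0xb1

MEM[0x0c,0x13,0x0f,0x14] = 93 f8 34 b1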